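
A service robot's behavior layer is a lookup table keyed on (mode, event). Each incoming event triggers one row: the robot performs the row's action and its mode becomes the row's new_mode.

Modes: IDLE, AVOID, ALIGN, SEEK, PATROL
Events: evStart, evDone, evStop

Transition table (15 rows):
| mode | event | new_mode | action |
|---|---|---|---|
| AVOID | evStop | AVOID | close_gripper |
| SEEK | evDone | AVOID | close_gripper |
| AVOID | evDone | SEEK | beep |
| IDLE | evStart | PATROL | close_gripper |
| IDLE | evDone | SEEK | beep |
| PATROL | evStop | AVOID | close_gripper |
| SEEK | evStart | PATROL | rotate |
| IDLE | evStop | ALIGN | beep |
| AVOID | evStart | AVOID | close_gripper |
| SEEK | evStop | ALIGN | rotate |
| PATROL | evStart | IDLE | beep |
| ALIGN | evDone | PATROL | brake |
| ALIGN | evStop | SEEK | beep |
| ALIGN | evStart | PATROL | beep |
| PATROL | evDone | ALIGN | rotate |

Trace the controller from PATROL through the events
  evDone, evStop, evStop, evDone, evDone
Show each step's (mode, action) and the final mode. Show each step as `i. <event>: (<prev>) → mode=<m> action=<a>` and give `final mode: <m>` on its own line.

final mode: ALIGN

1. evDone: (PATROL) → mode=ALIGN action=rotate
2. evStop: (ALIGN) → mode=SEEK action=beep
3. evStop: (SEEK) → mode=ALIGN action=rotate
4. evDone: (ALIGN) → mode=PATROL action=brake
5. evDone: (PATROL) → mode=ALIGN action=rotate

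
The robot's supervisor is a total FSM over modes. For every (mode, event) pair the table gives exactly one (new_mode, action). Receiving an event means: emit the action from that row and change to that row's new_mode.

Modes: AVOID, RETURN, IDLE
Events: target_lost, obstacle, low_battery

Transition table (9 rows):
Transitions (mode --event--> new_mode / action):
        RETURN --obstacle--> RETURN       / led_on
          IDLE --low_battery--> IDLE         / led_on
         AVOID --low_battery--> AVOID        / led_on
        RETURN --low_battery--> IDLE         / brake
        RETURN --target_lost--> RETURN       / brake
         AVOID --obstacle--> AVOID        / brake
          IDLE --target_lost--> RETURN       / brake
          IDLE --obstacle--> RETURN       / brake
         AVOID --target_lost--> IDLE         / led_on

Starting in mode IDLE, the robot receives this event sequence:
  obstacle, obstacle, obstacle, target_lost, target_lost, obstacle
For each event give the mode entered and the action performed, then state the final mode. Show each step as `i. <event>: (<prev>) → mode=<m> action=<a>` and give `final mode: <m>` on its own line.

1. obstacle: (IDLE) → mode=RETURN action=brake
2. obstacle: (RETURN) → mode=RETURN action=led_on
3. obstacle: (RETURN) → mode=RETURN action=led_on
4. target_lost: (RETURN) → mode=RETURN action=brake
5. target_lost: (RETURN) → mode=RETURN action=brake
6. obstacle: (RETURN) → mode=RETURN action=led_on

final mode: RETURN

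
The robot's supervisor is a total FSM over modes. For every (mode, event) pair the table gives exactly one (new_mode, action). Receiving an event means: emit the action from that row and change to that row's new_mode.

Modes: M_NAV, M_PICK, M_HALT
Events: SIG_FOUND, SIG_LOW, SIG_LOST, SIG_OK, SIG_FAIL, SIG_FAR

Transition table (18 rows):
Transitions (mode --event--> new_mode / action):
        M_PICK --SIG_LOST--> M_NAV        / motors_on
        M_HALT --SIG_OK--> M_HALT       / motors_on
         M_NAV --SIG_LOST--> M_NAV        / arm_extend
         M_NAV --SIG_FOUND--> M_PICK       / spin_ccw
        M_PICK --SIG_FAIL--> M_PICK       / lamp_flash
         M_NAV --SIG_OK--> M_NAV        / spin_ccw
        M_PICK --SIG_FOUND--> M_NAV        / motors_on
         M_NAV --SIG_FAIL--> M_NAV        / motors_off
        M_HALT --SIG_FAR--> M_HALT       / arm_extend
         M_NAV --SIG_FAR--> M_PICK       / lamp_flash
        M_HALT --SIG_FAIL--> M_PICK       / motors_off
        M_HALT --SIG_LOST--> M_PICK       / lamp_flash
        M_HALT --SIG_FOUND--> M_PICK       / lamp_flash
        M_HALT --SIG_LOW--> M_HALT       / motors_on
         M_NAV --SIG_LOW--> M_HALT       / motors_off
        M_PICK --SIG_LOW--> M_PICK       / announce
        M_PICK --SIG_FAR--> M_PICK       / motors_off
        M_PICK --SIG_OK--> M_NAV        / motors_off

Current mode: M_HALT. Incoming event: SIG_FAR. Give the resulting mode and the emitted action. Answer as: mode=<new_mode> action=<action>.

mode=M_HALT action=arm_extend

current mode = M_HALT; filter table to that mode:
  (M_HALT, SIG_OK) → (M_HALT, motors_on)
  (M_HALT, SIG_FAR) → (M_HALT, arm_extend)  ← event matches
  (M_HALT, SIG_FAIL) → (M_PICK, motors_off)
  (M_HALT, SIG_LOST) → (M_PICK, lamp_flash)
  (M_HALT, SIG_FOUND) → (M_PICK, lamp_flash)
  (M_HALT, SIG_LOW) → (M_HALT, motors_on)
event = SIG_FAR selects (M_HALT, arm_extend)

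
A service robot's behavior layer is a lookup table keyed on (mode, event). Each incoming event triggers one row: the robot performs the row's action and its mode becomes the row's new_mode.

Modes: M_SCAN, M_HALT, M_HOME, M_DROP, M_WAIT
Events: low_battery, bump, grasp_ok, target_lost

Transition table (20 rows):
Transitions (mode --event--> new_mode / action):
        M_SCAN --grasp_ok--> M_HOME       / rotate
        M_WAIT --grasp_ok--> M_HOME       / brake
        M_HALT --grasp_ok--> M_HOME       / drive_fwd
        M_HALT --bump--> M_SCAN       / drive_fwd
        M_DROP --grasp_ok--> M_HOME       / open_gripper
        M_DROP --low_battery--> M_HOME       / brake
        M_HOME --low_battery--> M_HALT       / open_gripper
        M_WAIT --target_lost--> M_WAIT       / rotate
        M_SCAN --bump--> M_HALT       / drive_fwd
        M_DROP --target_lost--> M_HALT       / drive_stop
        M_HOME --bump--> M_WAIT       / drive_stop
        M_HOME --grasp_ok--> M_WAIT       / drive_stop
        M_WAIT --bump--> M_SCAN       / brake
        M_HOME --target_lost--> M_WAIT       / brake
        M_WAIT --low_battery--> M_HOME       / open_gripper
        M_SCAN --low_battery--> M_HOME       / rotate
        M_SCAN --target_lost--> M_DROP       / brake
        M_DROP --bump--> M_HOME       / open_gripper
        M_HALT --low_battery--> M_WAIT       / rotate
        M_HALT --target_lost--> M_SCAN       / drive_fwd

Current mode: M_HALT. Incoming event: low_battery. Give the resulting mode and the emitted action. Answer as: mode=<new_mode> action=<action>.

mode=M_WAIT action=rotate

current mode = M_HALT; filter table to that mode:
  (M_HALT, grasp_ok) → (M_HOME, drive_fwd)
  (M_HALT, bump) → (M_SCAN, drive_fwd)
  (M_HALT, low_battery) → (M_WAIT, rotate)  ← event matches
  (M_HALT, target_lost) → (M_SCAN, drive_fwd)
event = low_battery selects (M_WAIT, rotate)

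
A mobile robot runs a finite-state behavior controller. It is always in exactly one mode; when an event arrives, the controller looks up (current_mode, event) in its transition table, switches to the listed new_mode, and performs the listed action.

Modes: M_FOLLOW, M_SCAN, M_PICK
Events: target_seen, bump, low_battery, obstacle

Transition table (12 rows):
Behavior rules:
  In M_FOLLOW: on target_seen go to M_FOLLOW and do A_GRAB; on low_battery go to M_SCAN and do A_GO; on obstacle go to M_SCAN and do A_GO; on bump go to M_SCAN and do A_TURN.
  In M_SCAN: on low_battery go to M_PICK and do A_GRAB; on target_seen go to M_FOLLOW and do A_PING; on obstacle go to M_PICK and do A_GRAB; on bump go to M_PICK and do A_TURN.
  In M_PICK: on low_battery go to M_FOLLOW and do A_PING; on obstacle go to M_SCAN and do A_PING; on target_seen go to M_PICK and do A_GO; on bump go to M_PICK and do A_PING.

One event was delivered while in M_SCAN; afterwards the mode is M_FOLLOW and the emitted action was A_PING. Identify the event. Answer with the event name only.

try target_seen: (M_SCAN, target_seen) → (M_FOLLOW, A_PING)  ← matches
try bump: (M_SCAN, bump) → (M_PICK, A_TURN)
try low_battery: (M_SCAN, low_battery) → (M_PICK, A_GRAB)
try obstacle: (M_SCAN, obstacle) → (M_PICK, A_GRAB)

target_seen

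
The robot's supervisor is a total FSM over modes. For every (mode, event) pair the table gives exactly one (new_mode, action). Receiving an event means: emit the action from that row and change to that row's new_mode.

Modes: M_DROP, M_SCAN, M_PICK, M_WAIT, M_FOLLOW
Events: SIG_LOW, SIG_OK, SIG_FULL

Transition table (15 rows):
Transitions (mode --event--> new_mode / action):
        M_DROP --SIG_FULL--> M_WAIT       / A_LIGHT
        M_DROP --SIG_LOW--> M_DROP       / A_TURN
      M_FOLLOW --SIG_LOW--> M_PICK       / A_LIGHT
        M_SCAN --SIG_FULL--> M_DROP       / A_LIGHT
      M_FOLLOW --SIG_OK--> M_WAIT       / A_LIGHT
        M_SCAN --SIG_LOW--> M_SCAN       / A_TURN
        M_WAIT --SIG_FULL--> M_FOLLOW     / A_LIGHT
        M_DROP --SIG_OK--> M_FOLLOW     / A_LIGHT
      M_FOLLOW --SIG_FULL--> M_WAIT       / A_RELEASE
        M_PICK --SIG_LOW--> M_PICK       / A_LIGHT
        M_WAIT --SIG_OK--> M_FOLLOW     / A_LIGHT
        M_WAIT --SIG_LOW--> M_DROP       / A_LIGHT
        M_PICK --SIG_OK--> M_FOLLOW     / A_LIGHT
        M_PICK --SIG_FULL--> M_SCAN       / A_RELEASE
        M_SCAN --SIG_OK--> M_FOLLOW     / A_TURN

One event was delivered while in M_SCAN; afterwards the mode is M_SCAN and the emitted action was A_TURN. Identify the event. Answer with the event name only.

try SIG_LOW: (M_SCAN, SIG_LOW) → (M_SCAN, A_TURN)  ← matches
try SIG_OK: (M_SCAN, SIG_OK) → (M_FOLLOW, A_TURN)
try SIG_FULL: (M_SCAN, SIG_FULL) → (M_DROP, A_LIGHT)

SIG_LOW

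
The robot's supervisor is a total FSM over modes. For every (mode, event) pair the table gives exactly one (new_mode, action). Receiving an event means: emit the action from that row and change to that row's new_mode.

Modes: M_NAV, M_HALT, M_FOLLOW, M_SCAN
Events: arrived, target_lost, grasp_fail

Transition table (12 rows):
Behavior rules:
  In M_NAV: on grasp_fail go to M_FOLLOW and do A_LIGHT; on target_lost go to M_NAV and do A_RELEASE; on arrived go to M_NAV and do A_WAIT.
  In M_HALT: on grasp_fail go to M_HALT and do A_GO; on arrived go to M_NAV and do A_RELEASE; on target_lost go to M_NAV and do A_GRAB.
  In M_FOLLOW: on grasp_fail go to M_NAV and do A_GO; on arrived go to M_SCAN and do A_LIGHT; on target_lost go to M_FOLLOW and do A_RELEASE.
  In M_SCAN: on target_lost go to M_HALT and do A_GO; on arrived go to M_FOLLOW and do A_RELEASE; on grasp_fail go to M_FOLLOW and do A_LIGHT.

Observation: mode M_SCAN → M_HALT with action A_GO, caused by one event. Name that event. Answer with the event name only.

target_lost

try arrived: (M_SCAN, arrived) → (M_FOLLOW, A_RELEASE)
try target_lost: (M_SCAN, target_lost) → (M_HALT, A_GO)  ← matches
try grasp_fail: (M_SCAN, grasp_fail) → (M_FOLLOW, A_LIGHT)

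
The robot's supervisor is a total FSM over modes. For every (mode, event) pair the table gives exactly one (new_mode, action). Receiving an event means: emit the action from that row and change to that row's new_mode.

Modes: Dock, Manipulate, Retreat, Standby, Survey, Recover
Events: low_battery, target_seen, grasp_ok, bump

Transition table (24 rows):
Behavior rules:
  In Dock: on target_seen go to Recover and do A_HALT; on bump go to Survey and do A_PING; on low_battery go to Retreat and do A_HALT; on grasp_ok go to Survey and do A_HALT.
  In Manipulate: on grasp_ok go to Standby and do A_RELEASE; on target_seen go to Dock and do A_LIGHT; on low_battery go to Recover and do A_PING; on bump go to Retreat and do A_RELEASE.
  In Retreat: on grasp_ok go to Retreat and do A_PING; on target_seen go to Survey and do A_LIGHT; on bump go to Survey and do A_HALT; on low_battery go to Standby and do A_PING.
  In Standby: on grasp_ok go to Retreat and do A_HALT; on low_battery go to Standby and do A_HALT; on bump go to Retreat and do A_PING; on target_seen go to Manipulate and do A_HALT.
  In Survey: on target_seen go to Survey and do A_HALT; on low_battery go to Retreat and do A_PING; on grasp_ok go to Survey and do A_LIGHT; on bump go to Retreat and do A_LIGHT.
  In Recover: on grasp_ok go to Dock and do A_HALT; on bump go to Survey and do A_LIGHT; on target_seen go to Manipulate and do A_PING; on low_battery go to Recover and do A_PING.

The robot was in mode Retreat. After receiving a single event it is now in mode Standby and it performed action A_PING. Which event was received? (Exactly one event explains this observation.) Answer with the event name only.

low_battery

try low_battery: (Retreat, low_battery) → (Standby, A_PING)  ← matches
try target_seen: (Retreat, target_seen) → (Survey, A_LIGHT)
try grasp_ok: (Retreat, grasp_ok) → (Retreat, A_PING)
try bump: (Retreat, bump) → (Survey, A_HALT)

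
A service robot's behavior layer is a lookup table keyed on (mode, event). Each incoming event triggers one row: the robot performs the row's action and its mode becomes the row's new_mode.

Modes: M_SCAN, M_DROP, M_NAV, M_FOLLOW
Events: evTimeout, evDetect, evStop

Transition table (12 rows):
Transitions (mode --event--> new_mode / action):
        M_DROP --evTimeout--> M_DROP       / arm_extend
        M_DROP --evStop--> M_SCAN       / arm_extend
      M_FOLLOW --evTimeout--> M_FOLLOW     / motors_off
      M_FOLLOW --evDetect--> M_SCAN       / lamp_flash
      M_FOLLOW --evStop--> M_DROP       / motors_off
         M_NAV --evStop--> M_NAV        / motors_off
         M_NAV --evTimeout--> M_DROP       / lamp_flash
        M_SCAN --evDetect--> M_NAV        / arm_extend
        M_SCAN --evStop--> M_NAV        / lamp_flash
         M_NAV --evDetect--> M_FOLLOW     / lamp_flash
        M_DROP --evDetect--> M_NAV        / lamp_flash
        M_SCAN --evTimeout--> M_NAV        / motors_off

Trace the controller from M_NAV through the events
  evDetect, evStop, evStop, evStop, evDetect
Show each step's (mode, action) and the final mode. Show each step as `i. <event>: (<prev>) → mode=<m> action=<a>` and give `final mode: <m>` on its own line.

final mode: M_FOLLOW

1. evDetect: (M_NAV) → mode=M_FOLLOW action=lamp_flash
2. evStop: (M_FOLLOW) → mode=M_DROP action=motors_off
3. evStop: (M_DROP) → mode=M_SCAN action=arm_extend
4. evStop: (M_SCAN) → mode=M_NAV action=lamp_flash
5. evDetect: (M_NAV) → mode=M_FOLLOW action=lamp_flash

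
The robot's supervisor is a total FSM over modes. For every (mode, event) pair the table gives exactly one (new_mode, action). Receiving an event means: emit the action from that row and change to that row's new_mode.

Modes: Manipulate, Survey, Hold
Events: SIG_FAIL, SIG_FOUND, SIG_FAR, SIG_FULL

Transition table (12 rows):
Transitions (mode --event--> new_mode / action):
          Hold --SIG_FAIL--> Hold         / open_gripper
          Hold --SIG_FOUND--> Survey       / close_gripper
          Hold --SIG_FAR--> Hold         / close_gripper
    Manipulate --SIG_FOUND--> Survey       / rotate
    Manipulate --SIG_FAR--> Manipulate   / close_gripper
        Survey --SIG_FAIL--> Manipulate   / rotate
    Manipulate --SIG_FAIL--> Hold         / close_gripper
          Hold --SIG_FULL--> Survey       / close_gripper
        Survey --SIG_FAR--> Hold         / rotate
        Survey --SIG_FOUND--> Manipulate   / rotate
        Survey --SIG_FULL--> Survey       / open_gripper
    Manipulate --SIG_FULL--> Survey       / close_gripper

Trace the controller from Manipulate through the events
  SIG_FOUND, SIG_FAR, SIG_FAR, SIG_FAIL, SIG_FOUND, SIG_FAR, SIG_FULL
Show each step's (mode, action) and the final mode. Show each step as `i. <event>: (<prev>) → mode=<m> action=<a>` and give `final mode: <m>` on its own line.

final mode: Survey

1. SIG_FOUND: (Manipulate) → mode=Survey action=rotate
2. SIG_FAR: (Survey) → mode=Hold action=rotate
3. SIG_FAR: (Hold) → mode=Hold action=close_gripper
4. SIG_FAIL: (Hold) → mode=Hold action=open_gripper
5. SIG_FOUND: (Hold) → mode=Survey action=close_gripper
6. SIG_FAR: (Survey) → mode=Hold action=rotate
7. SIG_FULL: (Hold) → mode=Survey action=close_gripper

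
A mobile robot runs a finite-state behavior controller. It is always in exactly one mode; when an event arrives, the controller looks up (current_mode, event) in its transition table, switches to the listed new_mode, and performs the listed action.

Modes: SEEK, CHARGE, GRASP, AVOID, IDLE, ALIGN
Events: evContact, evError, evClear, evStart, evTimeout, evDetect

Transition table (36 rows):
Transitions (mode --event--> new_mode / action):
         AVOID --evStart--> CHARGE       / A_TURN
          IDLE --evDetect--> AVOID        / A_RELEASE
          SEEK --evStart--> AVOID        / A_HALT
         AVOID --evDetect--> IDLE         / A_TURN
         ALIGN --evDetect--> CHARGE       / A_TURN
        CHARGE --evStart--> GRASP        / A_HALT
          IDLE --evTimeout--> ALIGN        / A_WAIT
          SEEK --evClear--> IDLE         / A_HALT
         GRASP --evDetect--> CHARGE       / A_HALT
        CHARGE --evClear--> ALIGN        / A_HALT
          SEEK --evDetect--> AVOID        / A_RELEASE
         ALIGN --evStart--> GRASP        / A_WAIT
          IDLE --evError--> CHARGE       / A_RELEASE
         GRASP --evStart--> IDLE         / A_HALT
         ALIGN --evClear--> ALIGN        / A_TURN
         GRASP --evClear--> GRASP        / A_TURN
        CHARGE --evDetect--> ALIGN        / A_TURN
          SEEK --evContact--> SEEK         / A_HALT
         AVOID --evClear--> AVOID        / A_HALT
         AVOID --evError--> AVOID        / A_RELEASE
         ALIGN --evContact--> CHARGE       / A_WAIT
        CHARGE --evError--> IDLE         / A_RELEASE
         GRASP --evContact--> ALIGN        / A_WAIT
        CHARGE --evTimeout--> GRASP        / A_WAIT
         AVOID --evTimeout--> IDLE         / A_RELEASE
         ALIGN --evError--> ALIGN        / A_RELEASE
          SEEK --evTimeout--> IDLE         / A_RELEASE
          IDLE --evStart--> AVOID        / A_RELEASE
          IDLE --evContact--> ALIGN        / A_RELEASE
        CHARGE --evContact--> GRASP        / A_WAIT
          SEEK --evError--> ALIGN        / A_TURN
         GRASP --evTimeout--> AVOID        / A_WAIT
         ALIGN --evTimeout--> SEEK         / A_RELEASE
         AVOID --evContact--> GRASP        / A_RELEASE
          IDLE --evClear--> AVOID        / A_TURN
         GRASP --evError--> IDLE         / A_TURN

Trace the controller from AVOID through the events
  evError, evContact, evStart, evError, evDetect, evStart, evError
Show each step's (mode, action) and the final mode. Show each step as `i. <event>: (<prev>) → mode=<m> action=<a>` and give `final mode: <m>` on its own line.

final mode: IDLE

1. evError: (AVOID) → mode=AVOID action=A_RELEASE
2. evContact: (AVOID) → mode=GRASP action=A_RELEASE
3. evStart: (GRASP) → mode=IDLE action=A_HALT
4. evError: (IDLE) → mode=CHARGE action=A_RELEASE
5. evDetect: (CHARGE) → mode=ALIGN action=A_TURN
6. evStart: (ALIGN) → mode=GRASP action=A_WAIT
7. evError: (GRASP) → mode=IDLE action=A_TURN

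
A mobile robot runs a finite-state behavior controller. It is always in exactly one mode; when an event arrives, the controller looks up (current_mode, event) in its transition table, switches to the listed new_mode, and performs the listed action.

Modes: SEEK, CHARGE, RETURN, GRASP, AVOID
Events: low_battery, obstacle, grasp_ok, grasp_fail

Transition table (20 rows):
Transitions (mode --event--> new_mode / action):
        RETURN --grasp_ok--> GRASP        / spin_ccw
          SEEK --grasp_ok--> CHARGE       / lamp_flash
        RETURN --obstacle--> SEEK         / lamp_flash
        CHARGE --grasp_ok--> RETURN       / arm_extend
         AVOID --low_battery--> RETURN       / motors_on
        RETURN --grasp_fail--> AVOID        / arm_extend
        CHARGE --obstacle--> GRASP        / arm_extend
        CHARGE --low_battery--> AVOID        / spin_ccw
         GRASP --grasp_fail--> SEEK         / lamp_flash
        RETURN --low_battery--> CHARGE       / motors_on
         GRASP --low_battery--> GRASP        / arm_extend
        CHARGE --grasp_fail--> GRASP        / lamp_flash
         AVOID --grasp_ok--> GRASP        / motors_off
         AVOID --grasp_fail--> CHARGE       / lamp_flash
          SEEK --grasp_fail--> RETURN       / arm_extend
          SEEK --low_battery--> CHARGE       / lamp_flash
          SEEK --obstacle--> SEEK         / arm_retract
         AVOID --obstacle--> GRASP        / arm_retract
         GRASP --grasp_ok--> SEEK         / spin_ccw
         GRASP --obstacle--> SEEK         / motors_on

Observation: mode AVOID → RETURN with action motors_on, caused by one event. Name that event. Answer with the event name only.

low_battery

try low_battery: (AVOID, low_battery) → (RETURN, motors_on)  ← matches
try obstacle: (AVOID, obstacle) → (GRASP, arm_retract)
try grasp_ok: (AVOID, grasp_ok) → (GRASP, motors_off)
try grasp_fail: (AVOID, grasp_fail) → (CHARGE, lamp_flash)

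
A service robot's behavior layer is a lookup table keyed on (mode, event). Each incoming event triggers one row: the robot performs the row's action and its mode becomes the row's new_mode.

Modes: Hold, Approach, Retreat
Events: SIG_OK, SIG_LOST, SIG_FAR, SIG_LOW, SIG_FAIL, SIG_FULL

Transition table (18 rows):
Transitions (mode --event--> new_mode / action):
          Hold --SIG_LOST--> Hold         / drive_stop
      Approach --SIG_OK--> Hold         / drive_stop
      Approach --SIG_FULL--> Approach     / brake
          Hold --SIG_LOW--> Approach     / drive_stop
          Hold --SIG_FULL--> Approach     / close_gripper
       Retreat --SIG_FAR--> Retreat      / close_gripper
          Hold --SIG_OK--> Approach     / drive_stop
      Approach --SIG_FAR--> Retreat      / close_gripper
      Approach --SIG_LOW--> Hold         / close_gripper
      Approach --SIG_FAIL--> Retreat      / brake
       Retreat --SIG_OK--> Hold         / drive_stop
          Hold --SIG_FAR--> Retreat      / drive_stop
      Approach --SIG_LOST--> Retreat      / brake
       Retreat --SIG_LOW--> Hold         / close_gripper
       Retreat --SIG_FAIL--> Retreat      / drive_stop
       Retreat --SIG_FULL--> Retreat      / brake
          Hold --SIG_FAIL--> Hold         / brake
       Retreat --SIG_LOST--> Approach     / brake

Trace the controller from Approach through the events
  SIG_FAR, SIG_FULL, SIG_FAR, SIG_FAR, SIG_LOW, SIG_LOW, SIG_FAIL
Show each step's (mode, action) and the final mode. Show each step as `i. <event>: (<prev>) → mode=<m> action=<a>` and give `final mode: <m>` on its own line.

final mode: Retreat

1. SIG_FAR: (Approach) → mode=Retreat action=close_gripper
2. SIG_FULL: (Retreat) → mode=Retreat action=brake
3. SIG_FAR: (Retreat) → mode=Retreat action=close_gripper
4. SIG_FAR: (Retreat) → mode=Retreat action=close_gripper
5. SIG_LOW: (Retreat) → mode=Hold action=close_gripper
6. SIG_LOW: (Hold) → mode=Approach action=drive_stop
7. SIG_FAIL: (Approach) → mode=Retreat action=brake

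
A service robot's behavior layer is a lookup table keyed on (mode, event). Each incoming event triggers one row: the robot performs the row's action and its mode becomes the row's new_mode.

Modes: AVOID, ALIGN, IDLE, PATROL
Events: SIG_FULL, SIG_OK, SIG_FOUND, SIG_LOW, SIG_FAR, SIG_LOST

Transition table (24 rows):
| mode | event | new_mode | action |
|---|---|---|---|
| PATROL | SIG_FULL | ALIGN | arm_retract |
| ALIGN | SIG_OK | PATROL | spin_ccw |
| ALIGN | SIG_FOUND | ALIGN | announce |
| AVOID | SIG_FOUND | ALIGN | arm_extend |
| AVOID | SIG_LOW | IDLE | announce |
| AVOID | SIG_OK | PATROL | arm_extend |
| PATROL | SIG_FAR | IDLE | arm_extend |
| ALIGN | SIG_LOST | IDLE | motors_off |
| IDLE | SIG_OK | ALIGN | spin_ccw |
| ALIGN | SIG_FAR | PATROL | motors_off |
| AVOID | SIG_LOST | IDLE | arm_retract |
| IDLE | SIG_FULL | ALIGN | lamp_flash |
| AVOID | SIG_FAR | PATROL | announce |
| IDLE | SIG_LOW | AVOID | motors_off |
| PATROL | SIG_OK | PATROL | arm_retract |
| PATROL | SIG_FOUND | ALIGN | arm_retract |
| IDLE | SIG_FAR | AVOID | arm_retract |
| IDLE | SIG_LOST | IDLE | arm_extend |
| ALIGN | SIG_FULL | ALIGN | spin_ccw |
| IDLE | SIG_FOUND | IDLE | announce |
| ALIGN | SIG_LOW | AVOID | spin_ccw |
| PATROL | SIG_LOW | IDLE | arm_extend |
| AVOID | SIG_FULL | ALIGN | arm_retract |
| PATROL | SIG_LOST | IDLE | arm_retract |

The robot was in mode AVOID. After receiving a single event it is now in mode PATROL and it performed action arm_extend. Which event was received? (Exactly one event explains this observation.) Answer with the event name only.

try SIG_FULL: (AVOID, SIG_FULL) → (ALIGN, arm_retract)
try SIG_OK: (AVOID, SIG_OK) → (PATROL, arm_extend)  ← matches
try SIG_FOUND: (AVOID, SIG_FOUND) → (ALIGN, arm_extend)
try SIG_LOW: (AVOID, SIG_LOW) → (IDLE, announce)
try SIG_FAR: (AVOID, SIG_FAR) → (PATROL, announce)
try SIG_LOST: (AVOID, SIG_LOST) → (IDLE, arm_retract)

SIG_OK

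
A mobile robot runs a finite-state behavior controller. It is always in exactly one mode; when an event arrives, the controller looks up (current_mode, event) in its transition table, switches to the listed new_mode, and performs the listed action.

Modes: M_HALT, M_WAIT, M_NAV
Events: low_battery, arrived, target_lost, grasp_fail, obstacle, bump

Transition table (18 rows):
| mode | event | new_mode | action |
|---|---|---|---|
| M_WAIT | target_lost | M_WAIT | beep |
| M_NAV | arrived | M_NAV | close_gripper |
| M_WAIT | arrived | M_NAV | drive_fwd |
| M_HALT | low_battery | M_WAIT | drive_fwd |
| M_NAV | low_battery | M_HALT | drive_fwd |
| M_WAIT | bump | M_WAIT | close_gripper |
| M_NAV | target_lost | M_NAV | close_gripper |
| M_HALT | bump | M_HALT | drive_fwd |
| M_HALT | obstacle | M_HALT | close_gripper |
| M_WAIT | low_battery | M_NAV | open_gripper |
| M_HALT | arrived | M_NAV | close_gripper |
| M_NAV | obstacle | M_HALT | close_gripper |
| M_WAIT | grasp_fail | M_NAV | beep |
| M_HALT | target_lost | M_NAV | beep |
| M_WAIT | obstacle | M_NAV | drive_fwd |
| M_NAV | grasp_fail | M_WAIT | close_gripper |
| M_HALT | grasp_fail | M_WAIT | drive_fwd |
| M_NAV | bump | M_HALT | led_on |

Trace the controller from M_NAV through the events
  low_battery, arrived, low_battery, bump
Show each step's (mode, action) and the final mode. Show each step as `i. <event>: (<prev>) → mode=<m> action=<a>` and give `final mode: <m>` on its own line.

final mode: M_HALT

1. low_battery: (M_NAV) → mode=M_HALT action=drive_fwd
2. arrived: (M_HALT) → mode=M_NAV action=close_gripper
3. low_battery: (M_NAV) → mode=M_HALT action=drive_fwd
4. bump: (M_HALT) → mode=M_HALT action=drive_fwd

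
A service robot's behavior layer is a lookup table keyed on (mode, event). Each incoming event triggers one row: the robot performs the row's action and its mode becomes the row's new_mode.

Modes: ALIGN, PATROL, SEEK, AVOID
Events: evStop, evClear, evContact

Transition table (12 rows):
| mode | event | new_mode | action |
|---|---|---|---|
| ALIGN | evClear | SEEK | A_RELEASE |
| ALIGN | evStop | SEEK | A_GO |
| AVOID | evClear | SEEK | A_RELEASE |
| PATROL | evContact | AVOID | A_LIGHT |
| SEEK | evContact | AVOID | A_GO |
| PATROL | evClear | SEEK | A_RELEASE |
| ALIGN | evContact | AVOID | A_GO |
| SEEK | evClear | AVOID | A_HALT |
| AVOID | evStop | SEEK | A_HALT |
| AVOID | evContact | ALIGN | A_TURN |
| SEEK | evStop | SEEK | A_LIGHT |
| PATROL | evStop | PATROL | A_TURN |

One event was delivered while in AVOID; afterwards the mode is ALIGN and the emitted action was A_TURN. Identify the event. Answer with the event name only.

evContact

try evStop: (AVOID, evStop) → (SEEK, A_HALT)
try evClear: (AVOID, evClear) → (SEEK, A_RELEASE)
try evContact: (AVOID, evContact) → (ALIGN, A_TURN)  ← matches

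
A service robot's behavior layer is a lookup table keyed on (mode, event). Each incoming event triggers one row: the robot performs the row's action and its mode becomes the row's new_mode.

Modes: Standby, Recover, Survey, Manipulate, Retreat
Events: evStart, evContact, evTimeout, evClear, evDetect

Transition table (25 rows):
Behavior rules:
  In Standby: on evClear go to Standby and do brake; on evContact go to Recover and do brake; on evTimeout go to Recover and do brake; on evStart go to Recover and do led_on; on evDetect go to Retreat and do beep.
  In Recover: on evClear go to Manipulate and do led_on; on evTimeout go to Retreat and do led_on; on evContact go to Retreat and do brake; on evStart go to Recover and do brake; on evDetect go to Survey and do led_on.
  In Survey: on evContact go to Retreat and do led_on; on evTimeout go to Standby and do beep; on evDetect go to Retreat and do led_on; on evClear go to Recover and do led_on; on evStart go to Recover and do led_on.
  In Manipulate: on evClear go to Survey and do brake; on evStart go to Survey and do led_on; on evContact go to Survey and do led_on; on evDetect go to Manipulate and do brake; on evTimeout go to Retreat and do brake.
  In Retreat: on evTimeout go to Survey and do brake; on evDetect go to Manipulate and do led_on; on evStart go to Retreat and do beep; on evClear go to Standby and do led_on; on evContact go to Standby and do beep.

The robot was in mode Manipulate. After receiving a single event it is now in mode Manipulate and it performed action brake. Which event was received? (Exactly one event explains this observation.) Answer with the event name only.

evDetect

try evStart: (Manipulate, evStart) → (Survey, led_on)
try evContact: (Manipulate, evContact) → (Survey, led_on)
try evTimeout: (Manipulate, evTimeout) → (Retreat, brake)
try evClear: (Manipulate, evClear) → (Survey, brake)
try evDetect: (Manipulate, evDetect) → (Manipulate, brake)  ← matches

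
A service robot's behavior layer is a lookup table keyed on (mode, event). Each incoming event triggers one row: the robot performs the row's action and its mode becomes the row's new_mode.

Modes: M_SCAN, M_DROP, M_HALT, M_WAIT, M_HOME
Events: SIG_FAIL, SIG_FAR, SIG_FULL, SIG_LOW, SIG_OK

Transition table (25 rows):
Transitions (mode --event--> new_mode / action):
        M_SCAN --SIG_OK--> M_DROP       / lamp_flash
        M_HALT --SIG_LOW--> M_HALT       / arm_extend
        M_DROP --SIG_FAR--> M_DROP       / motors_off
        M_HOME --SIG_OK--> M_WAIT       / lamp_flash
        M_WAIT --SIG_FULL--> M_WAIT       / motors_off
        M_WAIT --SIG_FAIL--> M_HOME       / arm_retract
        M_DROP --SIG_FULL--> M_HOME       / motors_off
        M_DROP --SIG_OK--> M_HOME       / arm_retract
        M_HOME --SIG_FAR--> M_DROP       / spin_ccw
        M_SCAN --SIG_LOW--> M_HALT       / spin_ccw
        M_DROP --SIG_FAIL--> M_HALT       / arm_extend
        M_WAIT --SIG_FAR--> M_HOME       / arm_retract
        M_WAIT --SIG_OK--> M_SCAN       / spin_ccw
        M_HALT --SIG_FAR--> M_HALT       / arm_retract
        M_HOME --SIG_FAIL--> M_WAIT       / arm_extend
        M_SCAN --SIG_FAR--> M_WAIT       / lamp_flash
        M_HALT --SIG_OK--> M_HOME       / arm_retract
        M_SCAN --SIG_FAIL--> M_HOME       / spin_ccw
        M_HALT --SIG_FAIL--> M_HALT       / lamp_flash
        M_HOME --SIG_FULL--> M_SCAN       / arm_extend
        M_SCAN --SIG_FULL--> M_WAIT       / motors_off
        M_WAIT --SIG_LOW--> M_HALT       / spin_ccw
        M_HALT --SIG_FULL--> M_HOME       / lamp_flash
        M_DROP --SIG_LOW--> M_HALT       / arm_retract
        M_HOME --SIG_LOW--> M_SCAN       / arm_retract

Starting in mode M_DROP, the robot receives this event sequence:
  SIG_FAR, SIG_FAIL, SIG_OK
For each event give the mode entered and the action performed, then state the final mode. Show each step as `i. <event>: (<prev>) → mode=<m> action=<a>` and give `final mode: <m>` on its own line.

final mode: M_HOME

1. SIG_FAR: (M_DROP) → mode=M_DROP action=motors_off
2. SIG_FAIL: (M_DROP) → mode=M_HALT action=arm_extend
3. SIG_OK: (M_HALT) → mode=M_HOME action=arm_retract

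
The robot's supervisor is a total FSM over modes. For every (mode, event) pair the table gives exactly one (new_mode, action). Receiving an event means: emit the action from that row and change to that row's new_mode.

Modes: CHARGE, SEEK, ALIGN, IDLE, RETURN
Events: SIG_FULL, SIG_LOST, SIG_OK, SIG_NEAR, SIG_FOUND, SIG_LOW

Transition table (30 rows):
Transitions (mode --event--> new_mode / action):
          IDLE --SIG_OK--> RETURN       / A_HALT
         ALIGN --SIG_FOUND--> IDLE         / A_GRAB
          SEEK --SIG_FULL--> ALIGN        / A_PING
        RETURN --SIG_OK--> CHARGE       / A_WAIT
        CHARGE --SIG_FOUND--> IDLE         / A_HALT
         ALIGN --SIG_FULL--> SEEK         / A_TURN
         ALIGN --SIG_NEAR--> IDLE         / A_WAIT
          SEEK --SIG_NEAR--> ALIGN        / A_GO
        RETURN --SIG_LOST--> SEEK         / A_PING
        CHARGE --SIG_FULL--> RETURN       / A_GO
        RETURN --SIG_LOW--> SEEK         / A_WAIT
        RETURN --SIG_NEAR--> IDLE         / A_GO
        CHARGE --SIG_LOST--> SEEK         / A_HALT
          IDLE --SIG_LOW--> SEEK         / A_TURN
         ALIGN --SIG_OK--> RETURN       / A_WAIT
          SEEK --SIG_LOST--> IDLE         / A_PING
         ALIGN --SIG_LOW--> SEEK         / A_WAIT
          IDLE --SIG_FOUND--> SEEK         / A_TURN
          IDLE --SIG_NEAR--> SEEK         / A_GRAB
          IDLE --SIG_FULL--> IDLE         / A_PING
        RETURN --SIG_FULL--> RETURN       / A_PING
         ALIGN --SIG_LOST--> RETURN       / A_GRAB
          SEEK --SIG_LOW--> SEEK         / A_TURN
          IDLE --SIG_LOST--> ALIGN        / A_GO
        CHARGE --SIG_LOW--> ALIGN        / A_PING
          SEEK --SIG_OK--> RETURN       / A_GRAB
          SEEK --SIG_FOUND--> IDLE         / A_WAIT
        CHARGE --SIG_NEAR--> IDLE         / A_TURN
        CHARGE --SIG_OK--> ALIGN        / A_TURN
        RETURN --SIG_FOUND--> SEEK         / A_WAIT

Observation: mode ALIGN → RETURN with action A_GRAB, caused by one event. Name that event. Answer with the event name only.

try SIG_FULL: (ALIGN, SIG_FULL) → (SEEK, A_TURN)
try SIG_LOST: (ALIGN, SIG_LOST) → (RETURN, A_GRAB)  ← matches
try SIG_OK: (ALIGN, SIG_OK) → (RETURN, A_WAIT)
try SIG_NEAR: (ALIGN, SIG_NEAR) → (IDLE, A_WAIT)
try SIG_FOUND: (ALIGN, SIG_FOUND) → (IDLE, A_GRAB)
try SIG_LOW: (ALIGN, SIG_LOW) → (SEEK, A_WAIT)

SIG_LOST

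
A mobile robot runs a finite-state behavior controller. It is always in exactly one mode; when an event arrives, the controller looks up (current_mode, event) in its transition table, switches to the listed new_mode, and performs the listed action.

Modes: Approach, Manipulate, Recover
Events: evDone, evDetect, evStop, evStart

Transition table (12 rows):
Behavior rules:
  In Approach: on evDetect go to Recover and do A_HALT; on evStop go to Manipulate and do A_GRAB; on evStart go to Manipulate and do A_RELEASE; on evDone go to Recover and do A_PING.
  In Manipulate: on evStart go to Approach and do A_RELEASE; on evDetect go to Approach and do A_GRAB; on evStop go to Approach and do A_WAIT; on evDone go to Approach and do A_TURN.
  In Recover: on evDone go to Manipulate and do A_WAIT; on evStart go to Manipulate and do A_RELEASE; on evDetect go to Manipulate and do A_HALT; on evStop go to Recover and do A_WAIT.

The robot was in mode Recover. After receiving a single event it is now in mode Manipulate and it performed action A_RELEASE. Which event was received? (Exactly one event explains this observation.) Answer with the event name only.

evStart

try evDone: (Recover, evDone) → (Manipulate, A_WAIT)
try evDetect: (Recover, evDetect) → (Manipulate, A_HALT)
try evStop: (Recover, evStop) → (Recover, A_WAIT)
try evStart: (Recover, evStart) → (Manipulate, A_RELEASE)  ← matches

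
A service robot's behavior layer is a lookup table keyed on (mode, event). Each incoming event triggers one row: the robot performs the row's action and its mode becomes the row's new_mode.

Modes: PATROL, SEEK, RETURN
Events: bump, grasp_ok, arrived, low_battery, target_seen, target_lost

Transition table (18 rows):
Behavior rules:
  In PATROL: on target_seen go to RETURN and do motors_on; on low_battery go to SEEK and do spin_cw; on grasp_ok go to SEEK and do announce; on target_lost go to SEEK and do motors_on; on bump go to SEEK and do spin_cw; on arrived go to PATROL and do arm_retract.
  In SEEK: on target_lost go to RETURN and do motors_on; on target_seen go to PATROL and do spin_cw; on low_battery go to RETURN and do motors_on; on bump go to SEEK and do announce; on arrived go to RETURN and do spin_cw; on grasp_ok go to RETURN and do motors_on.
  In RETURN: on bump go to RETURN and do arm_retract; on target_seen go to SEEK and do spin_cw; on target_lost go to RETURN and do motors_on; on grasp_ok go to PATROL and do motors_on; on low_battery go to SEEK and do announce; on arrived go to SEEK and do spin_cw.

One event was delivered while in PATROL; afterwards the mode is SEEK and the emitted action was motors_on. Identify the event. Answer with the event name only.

target_lost

try bump: (PATROL, bump) → (SEEK, spin_cw)
try grasp_ok: (PATROL, grasp_ok) → (SEEK, announce)
try arrived: (PATROL, arrived) → (PATROL, arm_retract)
try low_battery: (PATROL, low_battery) → (SEEK, spin_cw)
try target_seen: (PATROL, target_seen) → (RETURN, motors_on)
try target_lost: (PATROL, target_lost) → (SEEK, motors_on)  ← matches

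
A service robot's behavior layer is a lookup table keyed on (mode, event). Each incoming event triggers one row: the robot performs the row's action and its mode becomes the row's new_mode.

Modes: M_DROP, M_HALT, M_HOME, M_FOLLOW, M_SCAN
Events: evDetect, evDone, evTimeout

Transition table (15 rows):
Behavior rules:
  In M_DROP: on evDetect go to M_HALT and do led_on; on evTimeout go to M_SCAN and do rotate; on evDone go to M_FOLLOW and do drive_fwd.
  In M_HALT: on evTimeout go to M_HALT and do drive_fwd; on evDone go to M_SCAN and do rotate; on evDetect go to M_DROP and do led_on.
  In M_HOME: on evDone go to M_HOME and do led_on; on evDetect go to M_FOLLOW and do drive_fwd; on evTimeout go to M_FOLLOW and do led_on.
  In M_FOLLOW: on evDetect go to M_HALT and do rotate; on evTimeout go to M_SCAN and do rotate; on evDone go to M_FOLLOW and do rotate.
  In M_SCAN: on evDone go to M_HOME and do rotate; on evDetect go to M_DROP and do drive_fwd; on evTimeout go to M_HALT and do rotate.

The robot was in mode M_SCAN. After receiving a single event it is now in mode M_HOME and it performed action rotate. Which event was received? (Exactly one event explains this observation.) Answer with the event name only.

evDone

try evDetect: (M_SCAN, evDetect) → (M_DROP, drive_fwd)
try evDone: (M_SCAN, evDone) → (M_HOME, rotate)  ← matches
try evTimeout: (M_SCAN, evTimeout) → (M_HALT, rotate)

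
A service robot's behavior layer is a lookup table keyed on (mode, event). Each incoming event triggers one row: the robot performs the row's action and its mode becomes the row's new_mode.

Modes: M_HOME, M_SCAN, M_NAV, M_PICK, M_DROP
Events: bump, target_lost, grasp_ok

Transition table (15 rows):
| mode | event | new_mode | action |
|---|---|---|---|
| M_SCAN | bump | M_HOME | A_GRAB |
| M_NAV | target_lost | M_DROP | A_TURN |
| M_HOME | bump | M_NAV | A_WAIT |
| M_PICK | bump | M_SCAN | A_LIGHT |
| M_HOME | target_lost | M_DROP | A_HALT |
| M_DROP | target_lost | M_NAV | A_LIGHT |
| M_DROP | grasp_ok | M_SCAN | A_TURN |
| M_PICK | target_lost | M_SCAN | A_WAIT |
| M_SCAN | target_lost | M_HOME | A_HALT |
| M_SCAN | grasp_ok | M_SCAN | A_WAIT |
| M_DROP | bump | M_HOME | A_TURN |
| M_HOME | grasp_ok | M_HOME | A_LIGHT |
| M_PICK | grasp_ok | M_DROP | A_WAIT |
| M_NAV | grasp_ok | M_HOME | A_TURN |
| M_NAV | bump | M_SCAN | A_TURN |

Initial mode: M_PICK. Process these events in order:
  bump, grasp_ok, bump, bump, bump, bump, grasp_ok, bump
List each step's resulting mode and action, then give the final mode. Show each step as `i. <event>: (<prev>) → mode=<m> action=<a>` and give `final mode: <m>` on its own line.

1. bump: (M_PICK) → mode=M_SCAN action=A_LIGHT
2. grasp_ok: (M_SCAN) → mode=M_SCAN action=A_WAIT
3. bump: (M_SCAN) → mode=M_HOME action=A_GRAB
4. bump: (M_HOME) → mode=M_NAV action=A_WAIT
5. bump: (M_NAV) → mode=M_SCAN action=A_TURN
6. bump: (M_SCAN) → mode=M_HOME action=A_GRAB
7. grasp_ok: (M_HOME) → mode=M_HOME action=A_LIGHT
8. bump: (M_HOME) → mode=M_NAV action=A_WAIT

final mode: M_NAV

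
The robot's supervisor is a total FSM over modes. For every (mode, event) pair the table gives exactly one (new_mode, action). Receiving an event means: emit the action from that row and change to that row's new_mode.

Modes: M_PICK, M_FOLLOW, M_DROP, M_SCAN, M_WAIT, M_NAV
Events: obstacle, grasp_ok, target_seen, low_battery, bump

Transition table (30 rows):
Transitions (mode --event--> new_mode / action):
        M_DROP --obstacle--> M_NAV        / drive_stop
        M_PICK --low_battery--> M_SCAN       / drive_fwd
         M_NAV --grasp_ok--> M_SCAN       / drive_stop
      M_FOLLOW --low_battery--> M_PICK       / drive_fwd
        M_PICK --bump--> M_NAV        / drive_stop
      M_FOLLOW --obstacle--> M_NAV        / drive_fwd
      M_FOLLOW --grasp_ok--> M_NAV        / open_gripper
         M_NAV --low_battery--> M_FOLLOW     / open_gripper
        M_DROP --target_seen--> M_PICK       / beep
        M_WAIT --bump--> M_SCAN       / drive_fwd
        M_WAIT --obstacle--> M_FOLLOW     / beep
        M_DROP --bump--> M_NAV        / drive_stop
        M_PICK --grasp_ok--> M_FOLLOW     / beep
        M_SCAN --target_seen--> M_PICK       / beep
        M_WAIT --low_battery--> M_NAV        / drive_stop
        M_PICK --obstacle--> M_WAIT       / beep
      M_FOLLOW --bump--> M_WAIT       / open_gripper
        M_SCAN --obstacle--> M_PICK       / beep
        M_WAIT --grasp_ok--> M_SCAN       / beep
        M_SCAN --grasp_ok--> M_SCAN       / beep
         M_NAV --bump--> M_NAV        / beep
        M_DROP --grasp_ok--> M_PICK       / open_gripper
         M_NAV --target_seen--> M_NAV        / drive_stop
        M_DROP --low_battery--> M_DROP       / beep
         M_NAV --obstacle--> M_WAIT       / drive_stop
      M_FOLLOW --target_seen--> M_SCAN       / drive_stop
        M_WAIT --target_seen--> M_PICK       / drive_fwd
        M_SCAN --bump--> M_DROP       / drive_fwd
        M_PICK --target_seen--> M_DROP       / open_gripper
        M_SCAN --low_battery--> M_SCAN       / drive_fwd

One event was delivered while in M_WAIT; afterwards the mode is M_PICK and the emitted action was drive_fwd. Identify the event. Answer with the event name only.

try obstacle: (M_WAIT, obstacle) → (M_FOLLOW, beep)
try grasp_ok: (M_WAIT, grasp_ok) → (M_SCAN, beep)
try target_seen: (M_WAIT, target_seen) → (M_PICK, drive_fwd)  ← matches
try low_battery: (M_WAIT, low_battery) → (M_NAV, drive_stop)
try bump: (M_WAIT, bump) → (M_SCAN, drive_fwd)

target_seen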